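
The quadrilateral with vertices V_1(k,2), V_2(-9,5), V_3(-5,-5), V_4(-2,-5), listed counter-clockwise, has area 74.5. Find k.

5

The doubled signed area Σ (x_i y_{i+1} − x_{i+1} y_i) is linear in k.
With k=0 it equals 99; the coefficient of k is 10 (from the two edges through V_1).
So 10·k + 99 = 2·74.5 = 149 ⇒ k = 5.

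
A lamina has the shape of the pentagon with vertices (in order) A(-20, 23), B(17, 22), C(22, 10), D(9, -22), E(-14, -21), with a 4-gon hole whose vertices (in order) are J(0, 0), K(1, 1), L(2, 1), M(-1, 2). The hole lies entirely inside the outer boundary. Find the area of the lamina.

1477

Outer boundary:
Apply the shoelace (surveyor's) formula: 2A = Σ (x_i·y_{i+1} − x_{i+1}·y_i), indices taken mod 5.
Cross-terms: -831, -314, -574, -497, -742  ⇒  Σ = -2958
Area = |Σ|/2 = 1479.
Hole:
Apply the surveyor's formula: 2A = Σ (x_i·y_{i+1} − x_{i+1}·y_i), indices taken mod 4.
J→K: (0)(1) − (1)(0) = 0
K→L: (1)(1) − (2)(1) = -1
L→M: (2)(2) − (-1)(1) = 5
M→J: (-1)(0) − (0)(2) = 0
Σ = 4
Area = |Σ|/2 = 2.
Net area = 1479 − 2 = 1477.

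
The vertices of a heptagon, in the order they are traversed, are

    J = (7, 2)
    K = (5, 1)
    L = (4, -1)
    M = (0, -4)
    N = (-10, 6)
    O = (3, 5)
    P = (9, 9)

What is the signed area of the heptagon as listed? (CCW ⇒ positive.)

Apply the shoelace formula: 2A = Σ (x_i·y_{i+1} − x_{i+1}·y_i), indices taken mod 7.
Cross-terms: -3, -9, -16, -40, -68, -18, -45  ⇒  Σ = -199
Signed area = Σ/2 = -99.5 (negative ⇒ clockwise traversal).

-99.5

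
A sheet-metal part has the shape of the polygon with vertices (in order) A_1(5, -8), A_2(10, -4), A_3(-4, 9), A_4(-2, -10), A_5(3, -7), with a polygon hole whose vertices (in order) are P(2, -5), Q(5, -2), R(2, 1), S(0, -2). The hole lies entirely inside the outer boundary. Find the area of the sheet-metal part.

108.5

Outer boundary:
Σ = (60) + (74) + (58) + (44) + (11) = 247
Area = |Σ|/2 = 123.5.
Hole:
Cross-terms: 21, 9, -4, 4  ⇒  Σ = 30
Area = |Σ|/2 = 15.
Net area = 123.5 − 15 = 108.5.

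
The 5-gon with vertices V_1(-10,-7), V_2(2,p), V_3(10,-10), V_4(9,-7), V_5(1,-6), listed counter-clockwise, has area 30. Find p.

The doubled signed area Σ (x_i y_{i+1} − x_{i+1} y_i) is linear in p.
With p=0 it equals -100; the coefficient of p is -20 (from the two edges through V_2).
So -20·p + -100 = 2·30 = 60 ⇒ p = -8.

-8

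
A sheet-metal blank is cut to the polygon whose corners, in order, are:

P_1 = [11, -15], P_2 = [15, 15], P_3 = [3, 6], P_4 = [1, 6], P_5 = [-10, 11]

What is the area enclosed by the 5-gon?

Σ = (390) + (45) + (12) + (71) + (29) = 547
Area = |Σ|/2 = 273.5.

273.5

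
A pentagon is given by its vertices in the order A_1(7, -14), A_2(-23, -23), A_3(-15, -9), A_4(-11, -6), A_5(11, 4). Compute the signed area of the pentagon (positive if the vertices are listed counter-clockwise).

-395

Σ = (-483) + (-138) + (-9) + (22) + (-182) = -790
Signed area = Σ/2 = -395 (negative ⇒ clockwise traversal).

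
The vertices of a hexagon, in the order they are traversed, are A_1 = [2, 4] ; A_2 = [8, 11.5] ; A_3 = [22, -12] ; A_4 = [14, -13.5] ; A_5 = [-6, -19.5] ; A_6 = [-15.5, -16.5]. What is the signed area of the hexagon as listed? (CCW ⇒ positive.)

Apply the shoelace (surveyor's) formula: 2A = Σ (x_i·y_{i+1} − x_{i+1}·y_i), indices taken mod 6.
Cross-terms: -9, -349, -129, -354, -203.25, -29  ⇒  Σ = -1073.25
Signed area = Σ/2 = -536.625 (negative ⇒ clockwise traversal).

-536.625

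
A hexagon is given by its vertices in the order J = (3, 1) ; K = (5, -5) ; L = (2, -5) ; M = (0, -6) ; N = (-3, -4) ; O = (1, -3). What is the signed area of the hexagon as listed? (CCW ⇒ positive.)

Σ = (-20) + (-15) + (-12) + (-18) + (13) + (10) = -42
Signed area = Σ/2 = -21 (negative ⇒ clockwise traversal).

-21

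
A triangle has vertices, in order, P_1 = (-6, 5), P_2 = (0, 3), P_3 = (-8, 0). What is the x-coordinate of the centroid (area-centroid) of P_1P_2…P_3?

Apply Gauss's area formula. First the cross-terms c_i = x_i·y_{i+1} − x_{i+1}·y_i:
  -18, 24, -40  ⇒  2A = -34, A = -17.
Then Σ (x_i + x_{i+1})·c_i = 476, so x̄ = 476 / (6·(-17)) = -14/3.

-14/3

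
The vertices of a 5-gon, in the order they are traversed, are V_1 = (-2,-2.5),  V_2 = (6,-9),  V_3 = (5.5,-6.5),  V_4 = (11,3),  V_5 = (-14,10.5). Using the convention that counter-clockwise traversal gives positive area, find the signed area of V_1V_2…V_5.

Σ = (33) + (10.5) + (88) + (157.5) + (56) = 345
Signed area = Σ/2 = 172.5 (positive ⇒ counter-clockwise traversal).

172.5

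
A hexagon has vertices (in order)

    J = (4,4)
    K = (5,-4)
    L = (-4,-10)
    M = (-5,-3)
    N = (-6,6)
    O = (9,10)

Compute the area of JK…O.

Σ = (-36) + (-66) + (-38) + (-48) + (-114) + (-4) = -306
Area = |Σ|/2 = 153.

153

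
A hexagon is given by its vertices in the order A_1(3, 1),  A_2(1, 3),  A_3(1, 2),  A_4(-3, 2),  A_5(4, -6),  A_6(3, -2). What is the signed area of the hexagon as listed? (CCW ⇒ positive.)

22

Apply Gauss's area formula: 2A = Σ (x_i·y_{i+1} − x_{i+1}·y_i), indices taken mod 6.
Cross-terms: 8, -1, 8, 10, 10, 9  ⇒  Σ = 44
Signed area = Σ/2 = 22 (positive ⇒ counter-clockwise traversal).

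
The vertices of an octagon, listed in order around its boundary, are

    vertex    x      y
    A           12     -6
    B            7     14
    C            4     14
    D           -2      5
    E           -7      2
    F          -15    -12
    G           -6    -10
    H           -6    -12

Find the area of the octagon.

Apply the surveyor's formula: 2A = Σ (x_i·y_{i+1} − x_{i+1}·y_i), indices taken mod 8.
Σ = (210) + (42) + (48) + (31) + (114) + (78) + (12) + (180) = 715
Area = |Σ|/2 = 357.5.

357.5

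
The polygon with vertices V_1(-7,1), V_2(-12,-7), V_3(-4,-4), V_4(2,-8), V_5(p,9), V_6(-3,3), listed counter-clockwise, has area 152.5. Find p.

Write out the shoelace sum; only the two edges meeting at V_5 involve p:
2·Area = [(2·9 − p·(-8)) + (p·3 − (-3)·9)] + 139
       = 11·p + 184 = 305
⇒ p = 11.

11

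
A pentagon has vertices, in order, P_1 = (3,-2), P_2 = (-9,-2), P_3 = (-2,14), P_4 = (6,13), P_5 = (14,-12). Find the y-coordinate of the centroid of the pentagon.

Apply Gauss's area formula. First the cross-terms c_i = x_i·y_{i+1} − x_{i+1}·y_i:
  -24, -130, -110, -254, 8  ⇒  2A = -510, A = -255.
Then Σ (y_i + y_{i+1})·c_i = -4800, so ȳ = -4800 / (6·(-255)) = 160/51.

160/51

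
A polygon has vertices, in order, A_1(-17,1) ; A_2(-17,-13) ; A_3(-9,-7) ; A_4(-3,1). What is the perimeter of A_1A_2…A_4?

|A_1A_2| = √((0)² + (-14)²) = √196 = 14
|A_2A_3| = √((8)² + (6)²) = √100 = 10
|A_3A_4| = √((6)² + (8)²) = √100 = 10
|A_4A_1| = √((-14)² + (0)²) = √196 = 14
Perimeter = 14 + 10 + 10 + 14 = 48.

48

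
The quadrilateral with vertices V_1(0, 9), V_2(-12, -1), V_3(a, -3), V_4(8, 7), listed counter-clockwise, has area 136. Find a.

4

The doubled signed area Σ (x_i y_{i+1} − x_{i+1} y_i) is linear in a.
With a=0 it equals 240; the coefficient of a is 8 (from the two edges through V_3).
So 8·a + 240 = 2·136 = 272 ⇒ a = 4.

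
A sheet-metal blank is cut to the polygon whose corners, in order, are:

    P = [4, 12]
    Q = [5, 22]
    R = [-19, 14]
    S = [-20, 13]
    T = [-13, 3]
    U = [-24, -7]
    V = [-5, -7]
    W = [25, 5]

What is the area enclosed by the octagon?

692

Apply the surveyor's formula: 2A = Σ (x_i·y_{i+1} − x_{i+1}·y_i), indices taken mod 8.
Σ = (28) + (488) + (33) + (109) + (163) + (133) + (150) + (280) = 1384
Area = |Σ|/2 = 692.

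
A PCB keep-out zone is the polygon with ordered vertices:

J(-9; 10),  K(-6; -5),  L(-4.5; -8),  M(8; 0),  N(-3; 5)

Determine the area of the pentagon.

Apply Gauss's area formula: 2A = Σ (x_i·y_{i+1} − x_{i+1}·y_i), indices taken mod 5.
Σ = (105) + (25.5) + (64) + (40) + (15) = 249.5
Area = |Σ|/2 = 124.75.

124.75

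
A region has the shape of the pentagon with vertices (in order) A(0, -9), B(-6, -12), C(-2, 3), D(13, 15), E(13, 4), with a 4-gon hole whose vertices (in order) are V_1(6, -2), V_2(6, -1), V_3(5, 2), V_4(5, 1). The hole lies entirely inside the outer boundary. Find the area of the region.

211.5

Outer boundary:
Apply the shoelace (surveyor's) formula: 2A = Σ (x_i·y_{i+1} − x_{i+1}·y_i), indices taken mod 5.
Σ = (-54) + (-42) + (-69) + (-143) + (-117) = -425
Area = |Σ|/2 = 212.5.
Hole:
Σ = (6) + (17) + (-5) + (-16) = 2
Area = |Σ|/2 = 1.
Net area = 212.5 − 1 = 211.5.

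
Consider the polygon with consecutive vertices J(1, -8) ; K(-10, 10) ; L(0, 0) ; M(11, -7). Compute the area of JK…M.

75.5

Apply the shoelace (surveyor's) formula: 2A = Σ (x_i·y_{i+1} − x_{i+1}·y_i), indices taken mod 4.
Σ = (-70) + (0) + (0) + (-81) = -151
Area = |Σ|/2 = 75.5.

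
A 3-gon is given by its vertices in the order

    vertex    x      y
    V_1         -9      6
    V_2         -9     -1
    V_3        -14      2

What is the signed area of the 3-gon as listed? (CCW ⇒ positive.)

Apply the surveyor's formula: 2A = Σ (x_i·y_{i+1} − x_{i+1}·y_i), indices taken mod 3.
Σ = (63) + (-32) + (-66) = -35
Signed area = Σ/2 = -17.5 (negative ⇒ clockwise traversal).

-17.5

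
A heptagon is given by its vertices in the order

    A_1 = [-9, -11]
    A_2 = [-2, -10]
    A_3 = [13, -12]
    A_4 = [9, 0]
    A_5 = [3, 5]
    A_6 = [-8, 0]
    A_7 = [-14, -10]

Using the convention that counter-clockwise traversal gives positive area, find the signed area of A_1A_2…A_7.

Apply the shoelace formula: 2A = Σ (x_i·y_{i+1} − x_{i+1}·y_i), indices taken mod 7.
Σ = (68) + (154) + (108) + (45) + (40) + (80) + (64) = 559
Signed area = Σ/2 = 279.5 (positive ⇒ counter-clockwise traversal).

279.5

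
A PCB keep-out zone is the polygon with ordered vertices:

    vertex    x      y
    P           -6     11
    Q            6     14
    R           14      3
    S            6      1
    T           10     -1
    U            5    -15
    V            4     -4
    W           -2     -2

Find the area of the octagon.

Σ = (-150) + (-178) + (-4) + (-16) + (-145) + (40) + (-16) + (-34) = -503
Area = |Σ|/2 = 251.5.

251.5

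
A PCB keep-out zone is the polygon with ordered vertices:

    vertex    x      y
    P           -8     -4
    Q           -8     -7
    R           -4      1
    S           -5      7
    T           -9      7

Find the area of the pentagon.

42.5

Apply Gauss's area formula: 2A = Σ (x_i·y_{i+1} − x_{i+1}·y_i), indices taken mod 5.
Σ = (24) + (-36) + (-23) + (28) + (92) = 85
Area = |Σ|/2 = 42.5.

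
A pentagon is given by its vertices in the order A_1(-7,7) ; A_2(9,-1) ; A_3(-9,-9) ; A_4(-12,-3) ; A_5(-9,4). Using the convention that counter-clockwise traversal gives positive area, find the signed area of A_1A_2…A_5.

Cross-terms: -56, -90, -81, -75, -35  ⇒  Σ = -337
Signed area = Σ/2 = -168.5 (negative ⇒ clockwise traversal).

-168.5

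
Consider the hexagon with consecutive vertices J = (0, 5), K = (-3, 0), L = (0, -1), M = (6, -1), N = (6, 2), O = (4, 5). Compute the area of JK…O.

Apply Gauss's area formula: 2A = Σ (x_i·y_{i+1} − x_{i+1}·y_i), indices taken mod 6.
Cross-terms: 15, 3, 6, 18, 22, 20  ⇒  Σ = 84
Area = |Σ|/2 = 42.

42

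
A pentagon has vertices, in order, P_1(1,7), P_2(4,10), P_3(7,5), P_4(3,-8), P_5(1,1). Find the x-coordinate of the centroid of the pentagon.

647/183

Apply the surveyor's formula. First the cross-terms c_i = x_i·y_{i+1} − x_{i+1}·y_i:
  -18, -50, -71, 11, 6  ⇒  2A = -122, A = -61.
Then Σ (x_i + x_{i+1})·c_i = -1294, so x̄ = -1294 / (6·(-61)) = 647/183.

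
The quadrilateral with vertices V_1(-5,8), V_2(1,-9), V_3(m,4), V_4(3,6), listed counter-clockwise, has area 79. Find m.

The doubled signed area Σ (x_i y_{i+1} − x_{i+1} y_i) is linear in m.
With m=0 it equals 83; the coefficient of m is 15 (from the two edges through V_3).
So 15·m + 83 = 2·79 = 158 ⇒ m = 5.

5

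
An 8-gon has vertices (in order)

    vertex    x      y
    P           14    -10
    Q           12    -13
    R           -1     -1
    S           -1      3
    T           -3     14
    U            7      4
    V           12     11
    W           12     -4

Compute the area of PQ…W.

210.5

Apply the shoelace (surveyor's) formula: 2A = Σ (x_i·y_{i+1} − x_{i+1}·y_i), indices taken mod 8.
Σ = (-62) + (-25) + (-4) + (-5) + (-110) + (29) + (-180) + (-64) = -421
Area = |Σ|/2 = 210.5.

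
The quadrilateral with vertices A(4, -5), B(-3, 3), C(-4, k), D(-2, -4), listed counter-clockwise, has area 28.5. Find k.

-6

Write out the shoelace sum; only the two edges meeting at C involve k:
2·Area = [((-3)·k − (-4)·3) + ((-4)·(-4) − (-2)·k)] + 23
       = -1·k + 51 = 57
⇒ k = -6.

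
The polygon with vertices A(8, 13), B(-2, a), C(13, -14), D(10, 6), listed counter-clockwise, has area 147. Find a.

Write out the shoelace sum; only the two edges meeting at B involve a:
2·Area = [(8·a − (-2)·13) + ((-2)·(-14) − 13·a)] + 300
       = -5·a + 354 = 294
⇒ a = 12.

12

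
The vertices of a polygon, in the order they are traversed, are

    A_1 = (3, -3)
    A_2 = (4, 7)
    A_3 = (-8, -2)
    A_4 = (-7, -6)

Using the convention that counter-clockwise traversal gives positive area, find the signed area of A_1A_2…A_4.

77

Apply Gauss's area formula: 2A = Σ (x_i·y_{i+1} − x_{i+1}·y_i), indices taken mod 4.
A_1→A_2: (3)(7) − (4)(-3) = 33
A_2→A_3: (4)(-2) − (-8)(7) = 48
A_3→A_4: (-8)(-6) − (-7)(-2) = 34
A_4→A_1: (-7)(-3) − (3)(-6) = 39
Σ = 154
Signed area = Σ/2 = 77 (positive ⇒ counter-clockwise traversal).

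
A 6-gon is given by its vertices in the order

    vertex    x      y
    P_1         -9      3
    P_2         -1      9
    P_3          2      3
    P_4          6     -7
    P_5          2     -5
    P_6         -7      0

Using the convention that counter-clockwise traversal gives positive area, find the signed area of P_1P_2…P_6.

-101.5

P_1→P_2: (-9)(9) − (-1)(3) = -78
P_2→P_3: (-1)(3) − (2)(9) = -21
P_3→P_4: (2)(-7) − (6)(3) = -32
P_4→P_5: (6)(-5) − (2)(-7) = -16
P_5→P_6: (2)(0) − (-7)(-5) = -35
P_6→P_1: (-7)(3) − (-9)(0) = -21
Σ = -203
Signed area = Σ/2 = -101.5 (negative ⇒ clockwise traversal).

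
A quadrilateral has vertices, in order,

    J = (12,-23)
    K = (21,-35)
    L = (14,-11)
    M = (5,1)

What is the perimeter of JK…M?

|JK| = √((9)² + (-12)²) = √225 = 15
|KL| = √((-7)² + (24)²) = √625 = 25
|LM| = √((-9)² + (12)²) = √225 = 15
|MJ| = √((7)² + (-24)²) = √625 = 25
Perimeter = 15 + 25 + 15 + 25 = 80.

80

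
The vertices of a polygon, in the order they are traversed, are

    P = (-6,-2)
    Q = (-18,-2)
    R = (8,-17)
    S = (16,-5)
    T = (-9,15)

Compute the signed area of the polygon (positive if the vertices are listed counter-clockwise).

416.5

Apply the shoelace formula: 2A = Σ (x_i·y_{i+1} − x_{i+1}·y_i), indices taken mod 5.
Cross-terms: -24, 322, 232, 195, 108  ⇒  Σ = 833
Signed area = Σ/2 = 416.5 (positive ⇒ counter-clockwise traversal).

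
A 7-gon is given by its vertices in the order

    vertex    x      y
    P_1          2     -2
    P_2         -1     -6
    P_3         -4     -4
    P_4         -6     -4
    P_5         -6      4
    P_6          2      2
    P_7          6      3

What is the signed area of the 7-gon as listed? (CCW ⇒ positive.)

Apply Gauss's area formula: 2A = Σ (x_i·y_{i+1} − x_{i+1}·y_i), indices taken mod 7.
Σ = (-14) + (-20) + (-8) + (-48) + (-20) + (-6) + (-18) = -134
Signed area = Σ/2 = -67 (negative ⇒ clockwise traversal).

-67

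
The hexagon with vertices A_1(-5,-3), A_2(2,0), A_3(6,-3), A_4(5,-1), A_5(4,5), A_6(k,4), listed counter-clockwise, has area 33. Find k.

Write out the shoelace sum; only the two edges meeting at A_6 involve k:
2·Area = [(4·4 − k·5) + (k·(-3) − (-5)·4)] + 38
       = -8·k + 74 = 66
⇒ k = 1.

1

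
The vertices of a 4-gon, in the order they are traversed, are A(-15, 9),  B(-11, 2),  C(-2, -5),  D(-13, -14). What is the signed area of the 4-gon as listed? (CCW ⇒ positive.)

Apply the surveyor's formula: 2A = Σ (x_i·y_{i+1} − x_{i+1}·y_i), indices taken mod 4.
A→B: (-15)(2) − (-11)(9) = 69
B→C: (-11)(-5) − (-2)(2) = 59
C→D: (-2)(-14) − (-13)(-5) = -37
D→A: (-13)(9) − (-15)(-14) = -327
Σ = -236
Signed area = Σ/2 = -118 (negative ⇒ clockwise traversal).

-118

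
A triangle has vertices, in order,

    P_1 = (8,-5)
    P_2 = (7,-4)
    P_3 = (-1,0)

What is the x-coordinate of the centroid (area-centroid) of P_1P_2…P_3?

Apply the shoelace formula. First the cross-terms c_i = x_i·y_{i+1} − x_{i+1}·y_i:
  3, -4, 5  ⇒  2A = 4, A = 2.
Then Σ (x_i + x_{i+1})·c_i = 56, so x̄ = 56 / (6·2) = 14/3.

14/3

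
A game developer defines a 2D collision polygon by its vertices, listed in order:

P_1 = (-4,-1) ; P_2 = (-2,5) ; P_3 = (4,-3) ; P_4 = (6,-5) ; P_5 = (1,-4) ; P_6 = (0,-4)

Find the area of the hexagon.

P_1→P_2: (-4)(5) − (-2)(-1) = -22
P_2→P_3: (-2)(-3) − (4)(5) = -14
P_3→P_4: (4)(-5) − (6)(-3) = -2
P_4→P_5: (6)(-4) − (1)(-5) = -19
P_5→P_6: (1)(-4) − (0)(-4) = -4
P_6→P_1: (0)(-1) − (-4)(-4) = -16
Σ = -77
Area = |Σ|/2 = 38.5.

38.5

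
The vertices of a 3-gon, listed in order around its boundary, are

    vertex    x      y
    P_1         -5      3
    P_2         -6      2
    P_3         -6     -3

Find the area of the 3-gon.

Apply the shoelace formula: 2A = Σ (x_i·y_{i+1} − x_{i+1}·y_i), indices taken mod 3.
Σ = (8) + (30) + (-33) = 5
Area = |Σ|/2 = 2.5.

2.5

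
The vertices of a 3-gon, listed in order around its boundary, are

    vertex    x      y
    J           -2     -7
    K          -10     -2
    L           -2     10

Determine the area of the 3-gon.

68

Σ = (-66) + (-104) + (34) = -136
Area = |Σ|/2 = 68.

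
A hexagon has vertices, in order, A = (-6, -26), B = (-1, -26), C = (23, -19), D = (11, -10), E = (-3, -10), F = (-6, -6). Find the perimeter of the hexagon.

84

|AB| = √((5)² + (0)²) = √25 = 5
|BC| = √((24)² + (7)²) = √625 = 25
|CD| = √((-12)² + (9)²) = √225 = 15
|DE| = √((-14)² + (0)²) = √196 = 14
|EF| = √((-3)² + (4)²) = √25 = 5
|FA| = √((0)² + (-20)²) = √400 = 20
Perimeter = 5 + 25 + 15 + 14 + 5 + 20 = 84.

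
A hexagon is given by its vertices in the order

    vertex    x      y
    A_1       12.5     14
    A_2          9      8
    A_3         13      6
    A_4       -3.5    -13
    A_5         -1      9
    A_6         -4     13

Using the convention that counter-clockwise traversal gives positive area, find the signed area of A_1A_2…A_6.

Cross-terms: -26, -50, -148, -44.5, 23, -218.5  ⇒  Σ = -464
Signed area = Σ/2 = -232 (negative ⇒ clockwise traversal).

-232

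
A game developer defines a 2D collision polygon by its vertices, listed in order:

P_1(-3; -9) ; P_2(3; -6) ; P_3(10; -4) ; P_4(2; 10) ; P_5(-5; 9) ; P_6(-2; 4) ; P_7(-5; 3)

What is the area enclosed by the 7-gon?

167.5

Apply the shoelace (surveyor's) formula: 2A = Σ (x_i·y_{i+1} − x_{i+1}·y_i), indices taken mod 7.
Σ = (45) + (48) + (108) + (68) + (-2) + (14) + (54) = 335
Area = |Σ|/2 = 167.5.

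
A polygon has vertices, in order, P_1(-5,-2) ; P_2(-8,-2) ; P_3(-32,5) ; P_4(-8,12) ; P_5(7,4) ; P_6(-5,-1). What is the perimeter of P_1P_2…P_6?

|P_1P_2| = √((-3)² + (0)²) = √9 = 3
|P_2P_3| = √((-24)² + (7)²) = √625 = 25
|P_3P_4| = √((24)² + (7)²) = √625 = 25
|P_4P_5| = √((15)² + (-8)²) = √289 = 17
|P_5P_6| = √((-12)² + (-5)²) = √169 = 13
|P_6P_1| = √((0)² + (-1)²) = √1 = 1
Perimeter = 3 + 25 + 25 + 17 + 13 + 1 = 84.

84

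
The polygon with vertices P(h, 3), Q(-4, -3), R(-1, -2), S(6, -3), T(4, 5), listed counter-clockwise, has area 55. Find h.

Write out the shoelace sum; only the two edges meeting at P involve h:
2·Area = [(4·3 − h·5) + (h·(-3) − (-4)·3)] + 62
       = -8·h + 86 = 110
⇒ h = -3.

-3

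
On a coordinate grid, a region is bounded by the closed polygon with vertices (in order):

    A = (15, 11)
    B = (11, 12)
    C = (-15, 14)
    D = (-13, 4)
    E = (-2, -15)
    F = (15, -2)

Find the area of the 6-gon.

Σ = (59) + (334) + (122) + (203) + (229) + (195) = 1142
Area = |Σ|/2 = 571.

571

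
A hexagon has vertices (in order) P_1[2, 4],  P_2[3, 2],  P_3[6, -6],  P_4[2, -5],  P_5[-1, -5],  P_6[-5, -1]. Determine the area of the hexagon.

Σ = (-8) + (-30) + (-18) + (-15) + (-24) + (-18) = -113
Area = |Σ|/2 = 56.5.

56.5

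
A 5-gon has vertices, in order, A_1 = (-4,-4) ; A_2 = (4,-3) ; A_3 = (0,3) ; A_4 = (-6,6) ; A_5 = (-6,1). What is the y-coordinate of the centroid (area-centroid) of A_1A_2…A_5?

23/87

Apply the shoelace formula. First the cross-terms c_i = x_i·y_{i+1} − x_{i+1}·y_i:
  28, 12, 18, 30, 28  ⇒  2A = 116, A = 58.
Then Σ (y_i + y_{i+1})·c_i = 92, so ȳ = 92 / (6·58) = 23/87.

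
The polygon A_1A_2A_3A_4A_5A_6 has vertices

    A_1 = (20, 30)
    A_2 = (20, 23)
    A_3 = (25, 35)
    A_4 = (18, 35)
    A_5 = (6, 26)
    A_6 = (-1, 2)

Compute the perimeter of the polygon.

102

|A_1A_2| = √((0)² + (-7)²) = √49 = 7
|A_2A_3| = √((5)² + (12)²) = √169 = 13
|A_3A_4| = √((-7)² + (0)²) = √49 = 7
|A_4A_5| = √((-12)² + (-9)²) = √225 = 15
|A_5A_6| = √((-7)² + (-24)²) = √625 = 25
|A_6A_1| = √((21)² + (28)²) = √1225 = 35
Perimeter = 7 + 13 + 7 + 15 + 25 + 35 = 102.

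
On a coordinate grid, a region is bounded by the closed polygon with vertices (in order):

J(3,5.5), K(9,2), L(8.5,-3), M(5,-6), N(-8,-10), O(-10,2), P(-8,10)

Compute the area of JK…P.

Σ = (-43.5) + (-44) + (-36) + (-98) + (-116) + (-84) + (-74) = -495.5
Area = |Σ|/2 = 247.75.

247.75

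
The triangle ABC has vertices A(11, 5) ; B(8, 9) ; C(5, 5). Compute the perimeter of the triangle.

|AB| = √((-3)² + (4)²) = √25 = 5
|BC| = √((-3)² + (-4)²) = √25 = 5
|CA| = √((6)² + (0)²) = √36 = 6
Perimeter = 5 + 5 + 6 = 16.

16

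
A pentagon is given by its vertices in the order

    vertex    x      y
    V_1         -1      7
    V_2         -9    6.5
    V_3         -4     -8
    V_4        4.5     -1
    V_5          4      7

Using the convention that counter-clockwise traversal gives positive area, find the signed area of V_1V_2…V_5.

132.5

Apply the shoelace (surveyor's) formula: 2A = Σ (x_i·y_{i+1} − x_{i+1}·y_i), indices taken mod 5.
Σ = (56.5) + (98) + (40) + (35.5) + (35) = 265
Signed area = Σ/2 = 132.5 (positive ⇒ counter-clockwise traversal).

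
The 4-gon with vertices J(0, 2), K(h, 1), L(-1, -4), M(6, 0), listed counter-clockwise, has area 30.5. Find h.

-4

Write out the shoelace sum; only the two edges meeting at K involve h:
2·Area = [(0·1 − h·2) + (h·(-4) − (-1)·1)] + 36
       = -6·h + 37 = 61
⇒ h = -4.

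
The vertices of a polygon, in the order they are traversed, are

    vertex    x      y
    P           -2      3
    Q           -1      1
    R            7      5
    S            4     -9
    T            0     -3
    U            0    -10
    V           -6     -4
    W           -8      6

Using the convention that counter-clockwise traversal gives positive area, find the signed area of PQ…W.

Apply the shoelace (surveyor's) formula: 2A = Σ (x_i·y_{i+1} − x_{i+1}·y_i), indices taken mod 8.
Σ = (1) + (-12) + (-83) + (-12) + (0) + (-60) + (-68) + (-12) = -246
Signed area = Σ/2 = -123 (negative ⇒ clockwise traversal).

-123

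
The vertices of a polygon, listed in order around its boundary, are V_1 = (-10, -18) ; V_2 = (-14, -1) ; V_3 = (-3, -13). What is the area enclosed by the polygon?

Apply the surveyor's formula: 2A = Σ (x_i·y_{i+1} − x_{i+1}·y_i), indices taken mod 3.
Σ = (-242) + (179) + (-76) = -139
Area = |Σ|/2 = 69.5.

69.5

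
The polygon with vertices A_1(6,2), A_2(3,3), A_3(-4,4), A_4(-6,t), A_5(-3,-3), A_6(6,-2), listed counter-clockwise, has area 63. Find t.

0

Write out the shoelace sum; only the two edges meeting at A_4 involve t:
2·Area = [((-4)·t − (-6)·4) + ((-6)·(-3) − (-3)·t)] + 84
       = -1·t + 126 = 126
⇒ t = 0.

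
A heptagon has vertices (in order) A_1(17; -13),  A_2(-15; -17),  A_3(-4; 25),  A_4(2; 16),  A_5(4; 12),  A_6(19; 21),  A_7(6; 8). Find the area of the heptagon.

Apply Gauss's area formula: 2A = Σ (x_i·y_{i+1} − x_{i+1}·y_i), indices taken mod 7.
A_1→A_2: (17)(-17) − (-15)(-13) = -484
A_2→A_3: (-15)(25) − (-4)(-17) = -443
A_3→A_4: (-4)(16) − (2)(25) = -114
A_4→A_5: (2)(12) − (4)(16) = -40
A_5→A_6: (4)(21) − (19)(12) = -144
A_6→A_7: (19)(8) − (6)(21) = 26
A_7→A_1: (6)(-13) − (17)(8) = -214
Σ = -1413
Area = |Σ|/2 = 706.5.

706.5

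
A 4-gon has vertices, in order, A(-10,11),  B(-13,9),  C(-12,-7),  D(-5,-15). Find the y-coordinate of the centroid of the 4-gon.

Apply the surveyor's formula. First the cross-terms c_i = x_i·y_{i+1} − x_{i+1}·y_i:
  53, 199, 145, -205  ⇒  2A = 192, A = 96.
Then Σ (y_i + y_{i+1})·c_i = -912, so ȳ = -912 / (6·96) = -19/12.

-19/12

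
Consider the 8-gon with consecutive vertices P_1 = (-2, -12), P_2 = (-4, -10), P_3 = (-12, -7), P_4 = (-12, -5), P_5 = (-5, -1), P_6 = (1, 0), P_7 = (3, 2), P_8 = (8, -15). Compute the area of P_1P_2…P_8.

170.5

Σ = (-28) + (-92) + (-24) + (-13) + (1) + (2) + (-61) + (-126) = -341
Area = |Σ|/2 = 170.5.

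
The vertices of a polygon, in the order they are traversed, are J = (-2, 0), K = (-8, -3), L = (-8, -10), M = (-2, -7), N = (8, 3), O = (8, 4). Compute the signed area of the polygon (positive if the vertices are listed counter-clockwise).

82

Cross-terms: 6, 56, 36, 50, 8, 8  ⇒  Σ = 164
Signed area = Σ/2 = 82 (positive ⇒ counter-clockwise traversal).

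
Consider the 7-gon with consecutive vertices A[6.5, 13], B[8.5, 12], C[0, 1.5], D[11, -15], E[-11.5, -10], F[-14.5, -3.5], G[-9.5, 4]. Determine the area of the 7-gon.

332.125

Σ = (-32.5) + (12.75) + (-16.5) + (-282.5) + (-104.75) + (-91.25) + (-149.5) = -664.25
Area = |Σ|/2 = 332.125.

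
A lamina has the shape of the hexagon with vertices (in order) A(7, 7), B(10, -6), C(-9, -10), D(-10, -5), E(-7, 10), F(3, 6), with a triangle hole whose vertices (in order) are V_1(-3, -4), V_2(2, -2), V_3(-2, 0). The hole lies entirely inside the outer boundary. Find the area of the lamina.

Outer boundary:
Σ = (-112) + (-154) + (-55) + (-135) + (-72) + (-21) = -549
Area = |Σ|/2 = 274.5.
Hole:
V_1→V_2: (-3)(-2) − (2)(-4) = 14
V_2→V_3: (2)(0) − (-2)(-2) = -4
V_3→V_1: (-2)(-4) − (-3)(0) = 8
Σ = 18
Area = |Σ|/2 = 9.
Net area = 274.5 − 9 = 265.5.

265.5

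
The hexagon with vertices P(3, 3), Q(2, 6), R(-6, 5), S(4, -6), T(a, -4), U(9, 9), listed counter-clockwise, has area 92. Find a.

The doubled signed area Σ (x_i y_{i+1} − x_{i+1} y_i) is linear in a.
With a=0 it equals 94; the coefficient of a is 15 (from the two edges through T).
So 15·a + 94 = 2·92 = 184 ⇒ a = 6.

6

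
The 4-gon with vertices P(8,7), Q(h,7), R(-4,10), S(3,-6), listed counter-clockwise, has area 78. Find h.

Write out the shoelace sum; only the two edges meeting at Q involve h:
2·Area = [(8·7 − h·7) + (h·10 − (-4)·7)] + 63
       = 3·h + 147 = 156
⇒ h = 3.

3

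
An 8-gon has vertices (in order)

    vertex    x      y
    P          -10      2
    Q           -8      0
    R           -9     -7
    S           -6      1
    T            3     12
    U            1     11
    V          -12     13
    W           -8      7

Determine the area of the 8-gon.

Apply the shoelace (surveyor's) formula: 2A = Σ (x_i·y_{i+1} − x_{i+1}·y_i), indices taken mod 8.
Σ = (16) + (56) + (-51) + (-75) + (21) + (145) + (20) + (54) = 186
Area = |Σ|/2 = 93.

93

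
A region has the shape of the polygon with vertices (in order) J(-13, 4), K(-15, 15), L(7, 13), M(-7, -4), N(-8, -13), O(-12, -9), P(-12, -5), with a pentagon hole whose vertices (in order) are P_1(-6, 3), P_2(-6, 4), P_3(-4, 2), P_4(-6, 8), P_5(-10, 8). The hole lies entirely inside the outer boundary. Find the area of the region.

265

Outer boundary:
Apply the shoelace (surveyor's) formula: 2A = Σ (x_i·y_{i+1} − x_{i+1}·y_i), indices taken mod 7.
Σ = (-135) + (-300) + (63) + (59) + (-84) + (-48) + (-113) = -558
Area = |Σ|/2 = 279.
Hole:
Σ = (-6) + (4) + (-20) + (32) + (18) = 28
Area = |Σ|/2 = 14.
Net area = 279 − 14 = 265.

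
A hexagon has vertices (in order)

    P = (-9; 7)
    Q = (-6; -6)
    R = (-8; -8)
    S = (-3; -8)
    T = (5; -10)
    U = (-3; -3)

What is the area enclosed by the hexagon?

P→Q: (-9)(-6) − (-6)(7) = 96
Q→R: (-6)(-8) − (-8)(-6) = 0
R→S: (-8)(-8) − (-3)(-8) = 40
S→T: (-3)(-10) − (5)(-8) = 70
T→U: (5)(-3) − (-3)(-10) = -45
U→P: (-3)(7) − (-9)(-3) = -48
Σ = 113
Area = |Σ|/2 = 56.5.

56.5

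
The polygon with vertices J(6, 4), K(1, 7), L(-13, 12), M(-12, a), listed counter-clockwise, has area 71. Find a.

The doubled signed area Σ (x_i y_{i+1} − x_{i+1} y_i) is linear in a.
With a=0 it equals 237; the coefficient of a is -19 (from the two edges through M).
So -19·a + 237 = 2·71 = 142 ⇒ a = 5.

5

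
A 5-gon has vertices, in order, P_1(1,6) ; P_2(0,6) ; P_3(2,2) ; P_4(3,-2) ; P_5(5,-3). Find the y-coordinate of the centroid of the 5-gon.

35/27

Apply the shoelace (surveyor's) formula. First the cross-terms c_i = x_i·y_{i+1} − x_{i+1}·y_i:
  6, -12, -10, 1, 33  ⇒  2A = 18, A = 9.
Then Σ (y_i + y_{i+1})·c_i = 70, so ȳ = 70 / (6·9) = 35/27.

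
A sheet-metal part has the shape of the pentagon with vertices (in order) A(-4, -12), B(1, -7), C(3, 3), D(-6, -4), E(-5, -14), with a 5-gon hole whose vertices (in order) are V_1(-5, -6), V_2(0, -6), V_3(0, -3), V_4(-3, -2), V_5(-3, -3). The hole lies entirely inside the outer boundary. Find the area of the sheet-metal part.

55.5

Outer boundary:
Apply Gauss's area formula: 2A = Σ (x_i·y_{i+1} − x_{i+1}·y_i), indices taken mod 5.
Cross-terms: 40, 24, 6, 64, 4  ⇒  Σ = 138
Area = |Σ|/2 = 69.
Hole:
Cross-terms: 30, 0, -9, 3, 3  ⇒  Σ = 27
Area = |Σ|/2 = 13.5.
Net area = 69 − 13.5 = 55.5.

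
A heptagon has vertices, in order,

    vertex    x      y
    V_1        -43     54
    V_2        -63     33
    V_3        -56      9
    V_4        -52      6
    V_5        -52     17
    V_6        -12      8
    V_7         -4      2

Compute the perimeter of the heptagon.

|V_1V_2| = √((-20)² + (-21)²) = √841 = 29
|V_2V_3| = √((7)² + (-24)²) = √625 = 25
|V_3V_4| = √((4)² + (-3)²) = √25 = 5
|V_4V_5| = √((0)² + (11)²) = √121 = 11
|V_5V_6| = √((40)² + (-9)²) = √1681 = 41
|V_6V_7| = √((8)² + (-6)²) = √100 = 10
|V_7V_1| = √((-39)² + (52)²) = √4225 = 65
Perimeter = 29 + 25 + 5 + 11 + 41 + 10 + 65 = 186.

186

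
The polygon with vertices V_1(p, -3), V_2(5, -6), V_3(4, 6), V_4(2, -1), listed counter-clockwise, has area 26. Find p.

-1

Write out the shoelace sum; only the two edges meeting at V_1 involve p:
2·Area = [(2·(-3) − p·(-1)) + (p·(-6) − 5·(-3))] + 38
       = -5·p + 47 = 52
⇒ p = -1.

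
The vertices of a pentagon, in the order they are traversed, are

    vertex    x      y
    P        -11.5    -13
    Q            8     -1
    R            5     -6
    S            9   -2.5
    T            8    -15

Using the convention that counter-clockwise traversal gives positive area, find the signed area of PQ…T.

P→Q: (-11.5)(-1) − (8)(-13) = 115.5
Q→R: (8)(-6) − (5)(-1) = -43
R→S: (5)(-2.5) − (9)(-6) = 41.5
S→T: (9)(-15) − (8)(-2.5) = -115
T→P: (8)(-13) − (-11.5)(-15) = -276.5
Σ = -277.5
Signed area = Σ/2 = -138.75 (negative ⇒ clockwise traversal).

-138.75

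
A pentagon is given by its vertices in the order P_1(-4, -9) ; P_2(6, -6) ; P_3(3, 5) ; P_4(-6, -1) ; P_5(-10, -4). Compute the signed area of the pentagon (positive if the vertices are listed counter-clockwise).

Apply the shoelace formula: 2A = Σ (x_i·y_{i+1} − x_{i+1}·y_i), indices taken mod 5.
P_1→P_2: (-4)(-6) − (6)(-9) = 78
P_2→P_3: (6)(5) − (3)(-6) = 48
P_3→P_4: (3)(-1) − (-6)(5) = 27
P_4→P_5: (-6)(-4) − (-10)(-1) = 14
P_5→P_1: (-10)(-9) − (-4)(-4) = 74
Σ = 241
Signed area = Σ/2 = 120.5 (positive ⇒ counter-clockwise traversal).

120.5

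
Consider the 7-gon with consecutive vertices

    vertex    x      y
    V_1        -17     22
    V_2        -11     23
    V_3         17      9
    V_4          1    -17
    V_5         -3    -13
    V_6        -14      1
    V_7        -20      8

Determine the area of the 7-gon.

791

Σ = (-149) + (-490) + (-298) + (-64) + (-185) + (-92) + (-304) = -1582
Area = |Σ|/2 = 791.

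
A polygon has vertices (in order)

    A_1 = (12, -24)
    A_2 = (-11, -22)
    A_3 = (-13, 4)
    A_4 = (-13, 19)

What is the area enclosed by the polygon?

Apply Gauss's area formula: 2A = Σ (x_i·y_{i+1} − x_{i+1}·y_i), indices taken mod 4.
Σ = (-528) + (-330) + (-195) + (84) = -969
Area = |Σ|/2 = 484.5.

484.5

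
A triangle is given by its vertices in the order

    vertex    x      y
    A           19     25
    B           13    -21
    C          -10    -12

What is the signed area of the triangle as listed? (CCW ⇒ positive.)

Apply the shoelace (surveyor's) formula: 2A = Σ (x_i·y_{i+1} − x_{i+1}·y_i), indices taken mod 3.
A→B: (19)(-21) − (13)(25) = -724
B→C: (13)(-12) − (-10)(-21) = -366
C→A: (-10)(25) − (19)(-12) = -22
Σ = -1112
Signed area = Σ/2 = -556 (negative ⇒ clockwise traversal).

-556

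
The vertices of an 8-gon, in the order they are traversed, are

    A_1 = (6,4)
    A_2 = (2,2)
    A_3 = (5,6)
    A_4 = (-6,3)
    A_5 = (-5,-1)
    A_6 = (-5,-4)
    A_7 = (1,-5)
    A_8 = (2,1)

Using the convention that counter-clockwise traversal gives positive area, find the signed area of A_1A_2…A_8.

Apply Gauss's area formula: 2A = Σ (x_i·y_{i+1} − x_{i+1}·y_i), indices taken mod 8.
Cross-terms: 4, 2, 51, 21, 15, 29, 11, 2  ⇒  Σ = 135
Signed area = Σ/2 = 67.5 (positive ⇒ counter-clockwise traversal).

67.5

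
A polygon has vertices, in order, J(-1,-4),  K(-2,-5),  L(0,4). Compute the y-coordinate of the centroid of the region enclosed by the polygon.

Apply the shoelace formula. First the cross-terms c_i = x_i·y_{i+1} − x_{i+1}·y_i:
  -3, -8, 4  ⇒  2A = -7, A = -3.5.
Then Σ (y_i + y_{i+1})·c_i = 35, so ȳ = 35 / (6·(-3.5)) = -5/3.

-5/3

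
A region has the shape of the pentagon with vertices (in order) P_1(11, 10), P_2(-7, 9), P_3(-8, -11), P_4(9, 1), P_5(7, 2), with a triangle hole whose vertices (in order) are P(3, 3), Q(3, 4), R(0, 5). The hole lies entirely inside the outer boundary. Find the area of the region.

Outer boundary:
Apply Gauss's area formula: 2A = Σ (x_i·y_{i+1} − x_{i+1}·y_i), indices taken mod 5.
Σ = (169) + (149) + (91) + (11) + (48) = 468
Area = |Σ|/2 = 234.
Hole:
Apply the shoelace formula: 2A = Σ (x_i·y_{i+1} − x_{i+1}·y_i), indices taken mod 3.
Cross-terms: 3, 15, -15  ⇒  Σ = 3
Area = |Σ|/2 = 1.5.
Net area = 234 − 1.5 = 232.5.

232.5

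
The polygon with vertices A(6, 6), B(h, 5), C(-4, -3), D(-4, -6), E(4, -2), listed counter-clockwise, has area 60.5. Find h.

1

The doubled signed area Σ (x_i y_{i+1} − x_{i+1} y_i) is linear in h.
With h=0 it equals 130; the coefficient of h is -9 (from the two edges through B).
So -9·h + 130 = 2·60.5 = 121 ⇒ h = 1.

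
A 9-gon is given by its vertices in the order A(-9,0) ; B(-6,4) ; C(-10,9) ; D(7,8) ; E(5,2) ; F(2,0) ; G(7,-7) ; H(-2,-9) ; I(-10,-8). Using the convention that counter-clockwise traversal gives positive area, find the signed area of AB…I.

Apply the shoelace (surveyor's) formula: 2A = Σ (x_i·y_{i+1} − x_{i+1}·y_i), indices taken mod 9.
Σ = (-36) + (-14) + (-143) + (-26) + (-4) + (-14) + (-77) + (-74) + (-72) = -460
Signed area = Σ/2 = -230 (negative ⇒ clockwise traversal).

-230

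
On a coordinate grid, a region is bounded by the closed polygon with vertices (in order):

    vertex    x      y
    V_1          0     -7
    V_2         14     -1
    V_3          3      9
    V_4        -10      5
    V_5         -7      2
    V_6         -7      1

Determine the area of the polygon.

201.5

V_1→V_2: (0)(-1) − (14)(-7) = 98
V_2→V_3: (14)(9) − (3)(-1) = 129
V_3→V_4: (3)(5) − (-10)(9) = 105
V_4→V_5: (-10)(2) − (-7)(5) = 15
V_5→V_6: (-7)(1) − (-7)(2) = 7
V_6→V_1: (-7)(-7) − (0)(1) = 49
Σ = 403
Area = |Σ|/2 = 201.5.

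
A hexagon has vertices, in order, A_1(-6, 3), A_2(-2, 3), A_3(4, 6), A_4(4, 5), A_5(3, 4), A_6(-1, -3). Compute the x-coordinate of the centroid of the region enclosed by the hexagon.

Apply the shoelace formula. First the cross-terms c_i = x_i·y_{i+1} − x_{i+1}·y_i:
  -12, -24, -4, 1, -5, -21  ⇒  2A = -65, A = -32.5.
Then Σ (x_i + x_{i+1})·c_i = 160, so x̄ = 160 / (6·(-32.5)) = -32/39.

-32/39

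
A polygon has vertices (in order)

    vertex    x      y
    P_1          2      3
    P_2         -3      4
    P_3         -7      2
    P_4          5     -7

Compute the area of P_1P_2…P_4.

Σ = (17) + (22) + (39) + (29) = 107
Area = |Σ|/2 = 53.5.

53.5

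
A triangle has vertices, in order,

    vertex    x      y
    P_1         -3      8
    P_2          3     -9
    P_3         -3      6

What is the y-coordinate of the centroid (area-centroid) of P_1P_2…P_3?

5/3

Apply the shoelace (surveyor's) formula. First the cross-terms c_i = x_i·y_{i+1} − x_{i+1}·y_i:
  3, -9, -6  ⇒  2A = -12, A = -6.
Then Σ (y_i + y_{i+1})·c_i = -60, so ȳ = -60 / (6·(-6)) = 5/3.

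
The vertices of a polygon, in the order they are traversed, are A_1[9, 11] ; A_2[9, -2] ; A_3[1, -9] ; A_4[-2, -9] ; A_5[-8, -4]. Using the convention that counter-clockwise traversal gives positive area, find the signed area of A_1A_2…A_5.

-169.5

Apply Gauss's area formula: 2A = Σ (x_i·y_{i+1} − x_{i+1}·y_i), indices taken mod 5.
Cross-terms: -117, -79, -27, -64, -52  ⇒  Σ = -339
Signed area = Σ/2 = -169.5 (negative ⇒ clockwise traversal).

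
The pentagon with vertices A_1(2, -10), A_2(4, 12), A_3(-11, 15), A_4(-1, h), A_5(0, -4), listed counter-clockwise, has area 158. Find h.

The doubled signed area Σ (x_i y_{i+1} − x_{i+1} y_i) is linear in h.
With h=0 it equals 283; the coefficient of h is -11 (from the two edges through A_4).
So -11·h + 283 = 2·158 = 316 ⇒ h = -3.

-3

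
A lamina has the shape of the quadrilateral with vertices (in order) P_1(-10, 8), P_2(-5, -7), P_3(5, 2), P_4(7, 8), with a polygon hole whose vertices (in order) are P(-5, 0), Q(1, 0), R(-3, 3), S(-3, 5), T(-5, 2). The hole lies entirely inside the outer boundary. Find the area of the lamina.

135.5

Outer boundary:
P_1→P_2: (-10)(-7) − (-5)(8) = 110
P_2→P_3: (-5)(2) − (5)(-7) = 25
P_3→P_4: (5)(8) − (7)(2) = 26
P_4→P_1: (7)(8) − (-10)(8) = 136
Σ = 297
Area = |Σ|/2 = 148.5.
Hole:
Apply the shoelace (surveyor's) formula: 2A = Σ (x_i·y_{i+1} − x_{i+1}·y_i), indices taken mod 5.
P→Q: (-5)(0) − (1)(0) = 0
Q→R: (1)(3) − (-3)(0) = 3
R→S: (-3)(5) − (-3)(3) = -6
S→T: (-3)(2) − (-5)(5) = 19
T→P: (-5)(0) − (-5)(2) = 10
Σ = 26
Area = |Σ|/2 = 13.
Net area = 148.5 − 13 = 135.5.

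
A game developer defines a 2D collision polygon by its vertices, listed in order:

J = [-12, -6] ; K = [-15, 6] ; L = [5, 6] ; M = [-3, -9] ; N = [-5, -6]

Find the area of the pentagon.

Apply the surveyor's formula: 2A = Σ (x_i·y_{i+1} − x_{i+1}·y_i), indices taken mod 5.
Σ = (-162) + (-120) + (-27) + (-27) + (-42) = -378
Area = |Σ|/2 = 189.

189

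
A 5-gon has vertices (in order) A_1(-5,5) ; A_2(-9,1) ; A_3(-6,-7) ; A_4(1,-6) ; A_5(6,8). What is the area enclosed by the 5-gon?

133

Σ = (40) + (69) + (43) + (44) + (70) = 266
Area = |Σ|/2 = 133.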